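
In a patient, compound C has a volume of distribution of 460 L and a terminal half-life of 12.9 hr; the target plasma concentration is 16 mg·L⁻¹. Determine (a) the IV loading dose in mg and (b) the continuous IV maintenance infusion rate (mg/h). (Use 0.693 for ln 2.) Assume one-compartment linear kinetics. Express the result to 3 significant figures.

(a) 7360 mg; (b) 395 mg/h

LD = Vd × C = 460.0 × 16 = 7360 mg
CL = 0.693 × Vd / t½ = 0.693 × 460.0 / 12.9 = 24.71 L/h
Infusion rate = CL × Css = 24.71 × 16 = 395.4 mg/h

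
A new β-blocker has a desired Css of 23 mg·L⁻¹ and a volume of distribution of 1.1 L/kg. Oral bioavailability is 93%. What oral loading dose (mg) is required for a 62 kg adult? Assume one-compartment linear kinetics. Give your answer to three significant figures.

Vd(total) = 62 kg × 1.1 L/kg = 68.20 L
The loading dose fills Vd to the target concentration.
LD = Vd × C / F = 68.20 × 23.00 / 0.93 = 1687 mg

1690 mg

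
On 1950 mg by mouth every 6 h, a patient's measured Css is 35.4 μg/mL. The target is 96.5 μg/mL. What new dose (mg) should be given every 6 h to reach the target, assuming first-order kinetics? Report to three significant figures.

With linear kinetics, Css is proportional to dose rate (D/τ) at fixed clearance.
D₂ = D₁ × (Css,target / Css,current) = 1950 × 96.5/35.4 = 5316 mg

5320 mg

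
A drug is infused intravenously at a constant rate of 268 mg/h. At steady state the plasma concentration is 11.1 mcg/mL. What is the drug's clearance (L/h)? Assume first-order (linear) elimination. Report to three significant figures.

24.1 L/h

At steady state, infusion rate = CL × Css, so CL = rate / Css.
CL = 268 / 11.1 = 24.14 L/h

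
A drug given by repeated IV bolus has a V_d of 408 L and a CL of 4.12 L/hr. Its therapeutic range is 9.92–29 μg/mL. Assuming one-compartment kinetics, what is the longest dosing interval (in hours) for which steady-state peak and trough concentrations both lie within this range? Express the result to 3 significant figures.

106 h

k = CL / Vd = 4.120 / 408.0 = 0.01010 h⁻¹
Between IV bolus doses, concentration decays as C = C₀·e^(−kτ), so C_peak/C_trough = e^(kτ).
τ_max = ln(C_peak/C_trough) / k = ln(29/9.92) / 0.01010 = 1.073 / 0.01010 = 106.2 h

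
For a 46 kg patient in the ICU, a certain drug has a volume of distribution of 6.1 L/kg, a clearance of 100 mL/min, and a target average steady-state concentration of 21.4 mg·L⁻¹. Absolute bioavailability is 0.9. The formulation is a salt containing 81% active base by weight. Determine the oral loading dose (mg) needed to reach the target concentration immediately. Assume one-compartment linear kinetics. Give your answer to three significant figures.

Vd(total) = 46 kg × 6.1 L/kg = 280.6 L
The loading dose fills Vd to the target concentration; clearance is irrelevant here.
LD = Vd × C / F / S = 280.6 × 21.40 / 0.9 / 0.81 = 8237 mg

8240 mg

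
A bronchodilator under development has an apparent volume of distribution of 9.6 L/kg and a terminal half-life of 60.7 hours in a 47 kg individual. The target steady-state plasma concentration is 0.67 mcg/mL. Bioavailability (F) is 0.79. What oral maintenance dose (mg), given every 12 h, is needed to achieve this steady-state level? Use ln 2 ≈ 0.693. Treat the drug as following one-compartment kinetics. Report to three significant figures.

52.4 mg

Vd = 9.6 L/kg × 47 kg = 451.2 L
CL = 0.693 × Vd / t½ = 0.693 × 451.2 / 60.7 = 5.151 L/h
D = CL × Css × τ / F = 5.151 × 0.67 × 12 / 0.79 = 52.42 mg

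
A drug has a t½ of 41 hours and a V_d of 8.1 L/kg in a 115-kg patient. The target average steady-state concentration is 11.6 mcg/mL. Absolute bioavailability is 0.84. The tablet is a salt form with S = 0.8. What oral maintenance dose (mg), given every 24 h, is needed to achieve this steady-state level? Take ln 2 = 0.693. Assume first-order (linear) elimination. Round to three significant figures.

Vd = 8.1 L/kg × 115 kg = 931.5 L
k = 0.693/41 = 0.01690 h⁻¹, so CL = k·Vd = 0.01690 × 931.5 = 15.74 L/h
D = CL × Css × τ / F / S = 15.74 × 11.6 × 24 / 0.84 / 0.8 = 6521 mg

6520 mg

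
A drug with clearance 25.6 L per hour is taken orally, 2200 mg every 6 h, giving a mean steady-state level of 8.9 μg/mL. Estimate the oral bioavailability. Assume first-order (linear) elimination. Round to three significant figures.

F·D/τ = CL·Css at steady state → F = CL·Css·τ / D.
F = 25.6 × 8.9 × 6 / 2200 = 0.621

0.621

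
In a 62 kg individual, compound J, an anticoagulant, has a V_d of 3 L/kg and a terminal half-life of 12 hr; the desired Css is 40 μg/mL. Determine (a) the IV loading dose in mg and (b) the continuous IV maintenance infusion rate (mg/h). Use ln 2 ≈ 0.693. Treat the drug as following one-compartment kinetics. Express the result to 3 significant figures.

Total Vd = 3 × 62 = 186.0 L
LD = Vd × C = 186.0 × 40 = 7440 mg
CL = 0.693 × Vd / t½ = 0.693 × 186.0 / 12 = 10.74 L/h
Infusion rate = CL × Css = 10.74 × 40 = 429.6 mg/h

(a) 7440 mg; (b) 430 mg/h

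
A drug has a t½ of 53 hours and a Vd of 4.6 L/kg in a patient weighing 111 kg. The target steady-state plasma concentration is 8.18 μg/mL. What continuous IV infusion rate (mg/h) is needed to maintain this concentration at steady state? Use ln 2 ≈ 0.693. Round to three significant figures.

Total Vd = 4.6 × 111 = 510.6 L
CL = 0.693 × Vd / t½ = 0.693 × 510.6 / 53 = 6.676 L/h
Infusion rate = CL × Css = 6.676 × 8.18 = 54.61 mg/h

54.6 mg/h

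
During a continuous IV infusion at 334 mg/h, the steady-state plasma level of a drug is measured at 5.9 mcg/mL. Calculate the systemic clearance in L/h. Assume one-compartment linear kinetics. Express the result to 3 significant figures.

At steady state, infusion rate = CL × Css, so CL = rate / Css.
CL = 334 / 5.9 = 56.61 L/h

56.6 L/h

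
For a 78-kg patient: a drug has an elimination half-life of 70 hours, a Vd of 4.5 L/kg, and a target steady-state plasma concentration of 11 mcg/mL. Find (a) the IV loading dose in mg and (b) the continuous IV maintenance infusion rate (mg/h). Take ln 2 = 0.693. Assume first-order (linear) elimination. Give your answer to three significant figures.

Vd = 4.5 L/kg × 78 kg = 351.0 L
LD = Vd × C = 351.0 × 11 = 3861 mg
CL = 0.693 × Vd / t½ = 0.693 × 351.0 / 70 = 3.475 L/h
Infusion rate = CL × Css = 3.475 × 11 = 38.23 mg/h

(a) 3860 mg; (b) 38.2 mg/h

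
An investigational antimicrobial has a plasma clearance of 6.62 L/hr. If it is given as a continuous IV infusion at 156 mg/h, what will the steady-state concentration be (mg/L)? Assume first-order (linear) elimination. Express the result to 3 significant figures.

23.6 mg/L

Css = rate / CL = 156 / 6.620 = 23.56 mg/L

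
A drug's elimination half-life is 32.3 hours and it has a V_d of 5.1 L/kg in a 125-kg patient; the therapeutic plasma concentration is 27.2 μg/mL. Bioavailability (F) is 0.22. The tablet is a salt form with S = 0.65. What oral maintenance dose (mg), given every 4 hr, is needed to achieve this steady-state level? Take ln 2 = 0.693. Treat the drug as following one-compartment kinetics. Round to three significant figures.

Vd(total) = 125 kg × 5.1 L/kg = 637.5 L
CL = ln 2 · Vd / t½ = 0.693 × 637.5 / 32.3 = 13.68 L/h
D = CL × Css × τ / F / S = 13.68 × 27.2 × 4 / 0.22 / 0.65 = 10410 mg

10400 mg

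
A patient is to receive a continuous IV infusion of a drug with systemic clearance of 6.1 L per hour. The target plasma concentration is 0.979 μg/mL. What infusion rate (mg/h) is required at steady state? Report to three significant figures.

5.97 mg/h

At steady state, infusion rate equals elimination rate: rate in = CL × Css.
Infusion rate = CL · Css = 6.100 L/h × 0.979 mg/L = 5.972 mg/h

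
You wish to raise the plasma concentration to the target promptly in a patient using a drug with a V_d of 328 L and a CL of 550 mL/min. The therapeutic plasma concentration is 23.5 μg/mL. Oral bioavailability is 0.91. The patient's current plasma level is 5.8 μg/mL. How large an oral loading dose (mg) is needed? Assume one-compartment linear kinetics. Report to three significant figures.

6380 mg

Concentration deficit ΔC = 23.5 − 5.8 = 17.70 mg/L
LD = Vd × ΔC / F = 328.0 × 17.70 / 0.91 = 6380 mg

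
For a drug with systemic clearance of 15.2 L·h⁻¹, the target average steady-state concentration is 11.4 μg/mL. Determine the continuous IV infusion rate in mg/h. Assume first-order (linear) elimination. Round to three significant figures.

173 mg/h

R₀ = 15.20 × 11.4 = 173.3 mg/h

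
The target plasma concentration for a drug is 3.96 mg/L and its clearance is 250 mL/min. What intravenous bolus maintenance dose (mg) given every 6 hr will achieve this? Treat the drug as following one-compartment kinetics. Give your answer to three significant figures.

CL = 250 mL/min = 250 × 0.06 = 15.00 L/h
D = CL × Css × τ = 15.00 × 3.96 × 6 = 356.4 mg

356 mg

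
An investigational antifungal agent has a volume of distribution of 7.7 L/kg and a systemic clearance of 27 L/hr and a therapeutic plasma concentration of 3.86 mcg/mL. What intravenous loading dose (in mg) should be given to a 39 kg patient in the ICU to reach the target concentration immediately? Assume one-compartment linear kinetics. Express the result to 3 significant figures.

Vd = 7.7 L/kg × 39 kg = 300.3 L
Loading dose depends on Vd (not clearance): it fills the distribution volume.
LD = Vd × C = 300.3 × 3.860 = 1159 mg

1160 mg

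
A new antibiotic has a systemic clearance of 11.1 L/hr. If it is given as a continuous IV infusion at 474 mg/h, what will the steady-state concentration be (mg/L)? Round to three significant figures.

42.7 mg/L

Css = rate / CL = 474 / 11.10 = 42.70 mg/L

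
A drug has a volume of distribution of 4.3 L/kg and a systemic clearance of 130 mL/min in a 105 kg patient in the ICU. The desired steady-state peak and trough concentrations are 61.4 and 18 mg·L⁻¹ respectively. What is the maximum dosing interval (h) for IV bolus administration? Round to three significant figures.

71.0 h

Vd(total) = 105 kg × 4.3 L/kg = 451.5 L
Convert clearance: 130 mL/min × 60 min/h ÷ 1000 mL/L = 7.800 L/h
k = CL / Vd = 7.800 / 451.5 = 0.01728 h⁻¹
Between IV bolus doses, concentration decays as C = C₀·e^(−kτ), so C_peak/C_trough = e^(kτ).
τ_max = ln(C_peak/C_trough) / k = ln(61.4/18) / 0.01728 = 1.227 / 0.01728 = 71.01 h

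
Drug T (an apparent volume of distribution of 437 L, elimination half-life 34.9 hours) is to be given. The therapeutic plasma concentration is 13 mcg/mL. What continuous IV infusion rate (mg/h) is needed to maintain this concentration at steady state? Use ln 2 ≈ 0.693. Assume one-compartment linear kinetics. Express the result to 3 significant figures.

CL = ln 2 · Vd / t½ = 0.693 × 437.0 / 34.9 = 8.677 L/h
Infusion rate = CL × Css = 8.677 × 13 = 112.8 mg/h

113 mg/h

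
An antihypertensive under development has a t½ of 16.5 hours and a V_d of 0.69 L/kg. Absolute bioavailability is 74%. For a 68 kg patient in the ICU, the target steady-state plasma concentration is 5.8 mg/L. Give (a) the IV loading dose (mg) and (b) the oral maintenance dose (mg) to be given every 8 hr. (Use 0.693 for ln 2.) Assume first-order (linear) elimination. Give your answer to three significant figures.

(a) 272 mg; (b) 124 mg

Total Vd = 0.69 × 68 = 46.92 L
LD = Vd × C = 46.92 × 5.8 = 272.1 mg
CL = 0.693 × Vd / t½ = 0.693 × 46.92 / 16.5 = 1.971 L/h
D = CL × Css × τ / F = 1.971 × 5.8 × 8 / 0.74 = 123.6 mg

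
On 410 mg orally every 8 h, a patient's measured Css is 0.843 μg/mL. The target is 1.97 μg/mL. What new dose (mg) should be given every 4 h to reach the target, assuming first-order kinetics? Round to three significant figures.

For first-order elimination, Css ∝ F·D/(CL·τ); F and CL are unchanged, so Css ∝ D/τ.
D₂ = D₁ × (Css,target / Css,current) × (τ₂/τ₁) = 410 × (1.97/0.843) × (4/8) = 479.1 mg

479 mg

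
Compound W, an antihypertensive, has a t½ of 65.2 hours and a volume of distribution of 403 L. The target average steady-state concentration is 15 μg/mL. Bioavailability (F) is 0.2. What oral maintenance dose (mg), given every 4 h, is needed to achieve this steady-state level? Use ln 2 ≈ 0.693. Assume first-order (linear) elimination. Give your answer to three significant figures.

k = 0.693/65.2 = 0.01063 h⁻¹, so CL = k·Vd = 0.01063 × 403.0 = 4.284 L/h
D = CL × Css × τ / F = 4.284 × 15 × 4 / 0.2 = 1285 mg

1290 mg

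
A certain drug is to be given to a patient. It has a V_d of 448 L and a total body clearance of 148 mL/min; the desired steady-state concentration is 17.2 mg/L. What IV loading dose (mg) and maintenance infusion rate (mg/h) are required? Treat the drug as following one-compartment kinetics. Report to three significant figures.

Loading dose = Vd × C = 448.0 × 17.2 = 7706 mg
CL = 148 mL/min = 148 × 0.06 = 8.880 L/h
Infusion rate = 8.880 L/h × 17.2 mg/L = 152.7 mg/h

(a) 7710 mg; (b) 153 mg/h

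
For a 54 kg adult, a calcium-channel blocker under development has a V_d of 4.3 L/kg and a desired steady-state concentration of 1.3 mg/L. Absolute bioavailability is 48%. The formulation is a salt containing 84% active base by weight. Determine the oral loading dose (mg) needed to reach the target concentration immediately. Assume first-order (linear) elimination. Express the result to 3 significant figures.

Vd(total) = 54 kg × 4.3 L/kg = 232.2 L
The loading dose fills Vd to the target concentration.
LD = Vd × C / F / S = 232.2 × 1.300 / 0.48 / 0.84 = 748.7 mg

749 mg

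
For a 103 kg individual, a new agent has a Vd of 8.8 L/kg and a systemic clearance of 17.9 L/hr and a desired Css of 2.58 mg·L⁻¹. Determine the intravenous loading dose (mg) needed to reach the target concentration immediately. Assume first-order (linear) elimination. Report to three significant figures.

Vd(total) = 103 kg × 8.8 L/kg = 906.4 L
LD = Vd × C = 906.4 × 2.580 = 2339 mg

2340 mg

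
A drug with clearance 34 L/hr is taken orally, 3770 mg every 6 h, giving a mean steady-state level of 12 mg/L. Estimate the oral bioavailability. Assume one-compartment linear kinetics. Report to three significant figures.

F·D/τ = CL·Css at steady state → F = CL·Css·τ / D.
F = 34 × 12 × 6 / 3770 = 0.649

0.649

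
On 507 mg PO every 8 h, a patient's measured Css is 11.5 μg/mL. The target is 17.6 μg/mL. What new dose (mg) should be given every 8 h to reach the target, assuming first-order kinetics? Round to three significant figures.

776 mg

For first-order elimination, Css ∝ F·D/(CL·τ); F and CL are unchanged, so Css ∝ D/τ.
D₂ = D₁ × (Css,target / Css,current) = 507 × 17.6/11.5 = 775.9 mg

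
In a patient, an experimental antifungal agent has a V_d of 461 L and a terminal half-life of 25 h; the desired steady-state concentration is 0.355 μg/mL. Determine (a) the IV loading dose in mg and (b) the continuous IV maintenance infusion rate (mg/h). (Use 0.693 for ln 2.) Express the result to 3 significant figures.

LD = Vd × C = 461.0 × 0.355 = 163.7 mg
CL = 0.693 × Vd / t½ = 0.693 × 461.0 / 25 = 12.78 L/h
Infusion rate = CL × Css = 12.78 × 0.355 = 4.537 mg/h

(a) 164 mg; (b) 4.54 mg/h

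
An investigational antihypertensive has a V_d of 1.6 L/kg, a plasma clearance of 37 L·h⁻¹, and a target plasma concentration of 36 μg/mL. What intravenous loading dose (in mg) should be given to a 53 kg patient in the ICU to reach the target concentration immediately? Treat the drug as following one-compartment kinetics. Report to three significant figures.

Vd(total) = 53 kg × 1.6 L/kg = 84.80 L
The loading dose fills Vd to the target concentration; clearance is irrelevant here.
LD = Vd × C = 84.80 × 36.00 = 3053 mg

3050 mg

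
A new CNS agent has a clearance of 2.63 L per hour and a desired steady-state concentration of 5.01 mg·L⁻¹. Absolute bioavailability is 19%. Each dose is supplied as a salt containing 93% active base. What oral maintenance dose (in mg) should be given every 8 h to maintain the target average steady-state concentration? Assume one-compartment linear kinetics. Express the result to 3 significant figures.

597 mg

D = CL × Css × τ / F / S = 2.630 × 5.01 × 8 / 0.19 / 0.93 = 596.6 mg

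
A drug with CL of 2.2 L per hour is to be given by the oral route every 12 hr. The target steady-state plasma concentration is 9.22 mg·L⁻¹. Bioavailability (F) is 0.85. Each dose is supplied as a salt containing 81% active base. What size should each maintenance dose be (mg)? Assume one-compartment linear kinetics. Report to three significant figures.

At steady state, dose per interval replaces the amount cleared in that interval: F·S·D/τ = CL·Css.
D = CL × Css × τ / F / S = 2.200 × 9.22 × 12 / 0.85 / 0.81 = 353.5 mg

354 mg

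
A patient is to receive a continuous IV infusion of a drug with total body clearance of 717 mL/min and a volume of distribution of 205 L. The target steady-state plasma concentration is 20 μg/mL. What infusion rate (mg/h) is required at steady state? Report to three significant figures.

CL = 717 mL/min × 60/1000 = 43.02 L/h
R₀ = 43.02 × 20 = 860.4 mg/h

860 mg/h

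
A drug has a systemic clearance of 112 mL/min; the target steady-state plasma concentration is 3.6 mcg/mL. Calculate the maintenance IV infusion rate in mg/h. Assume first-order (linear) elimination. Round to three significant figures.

Convert clearance: 112 mL/min × 60 min/h ÷ 1000 mL/L = 6.720 L/h
Rate = CL × Css = 6.720 × 3.6 = 24.19 mg/h

24.2 mg/h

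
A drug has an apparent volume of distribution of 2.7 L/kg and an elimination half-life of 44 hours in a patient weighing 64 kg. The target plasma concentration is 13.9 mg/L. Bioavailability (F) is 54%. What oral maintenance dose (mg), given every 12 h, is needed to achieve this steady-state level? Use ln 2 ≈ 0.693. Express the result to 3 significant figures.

841 mg

Total Vd = 2.7 × 64 = 172.8 L
CL = ln 2 · Vd / t½ = 0.693 × 172.8 / 44 = 2.722 L/h
D = CL × Css × τ / F = 2.722 × 13.9 × 12 / 0.54 = 840.8 mg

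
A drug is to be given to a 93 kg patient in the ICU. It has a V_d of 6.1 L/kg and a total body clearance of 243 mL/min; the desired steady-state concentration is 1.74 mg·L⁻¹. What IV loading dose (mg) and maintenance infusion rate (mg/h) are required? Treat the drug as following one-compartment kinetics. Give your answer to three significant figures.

(a) 987 mg; (b) 25.4 mg/h

Vd = 6.1 L/kg × 93 kg = 567.3 L
LD = Vd · C_target = 567.3 × 1.74 = 987.1 mg
CL = 243 mL/min = 243 × 0.06 = 14.58 L/h
Maintenance: replace elimination → rate = CL × Css = 14.58 × 1.74 = 25.37 mg/h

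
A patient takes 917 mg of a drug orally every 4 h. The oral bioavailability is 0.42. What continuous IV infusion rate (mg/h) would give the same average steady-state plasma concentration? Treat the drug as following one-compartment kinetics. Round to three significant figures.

Equivalent systemic input: infusion rate = F·D/τ.
Rate = 0.42 × 917 / 4 = 96.29 mg/h

96.3 mg/h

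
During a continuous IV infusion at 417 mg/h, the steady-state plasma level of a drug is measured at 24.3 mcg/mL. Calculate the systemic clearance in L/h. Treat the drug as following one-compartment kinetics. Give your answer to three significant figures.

At steady state, infusion rate = CL × Css, so CL = rate / Css.
CL = 417 / 24.3 = 17.16 L/h

17.2 L/h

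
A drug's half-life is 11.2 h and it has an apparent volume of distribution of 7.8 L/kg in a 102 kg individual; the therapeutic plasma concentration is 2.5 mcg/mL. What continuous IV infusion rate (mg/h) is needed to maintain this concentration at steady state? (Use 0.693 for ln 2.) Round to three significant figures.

Vd = 7.8 L/kg × 102 kg = 795.6 L
CL = 0.693 × Vd / t½ = 0.693 × 795.6 / 11.2 = 49.23 L/h
Infusion rate = CL × Css = 49.23 × 2.5 = 123.1 mg/h

123 mg/h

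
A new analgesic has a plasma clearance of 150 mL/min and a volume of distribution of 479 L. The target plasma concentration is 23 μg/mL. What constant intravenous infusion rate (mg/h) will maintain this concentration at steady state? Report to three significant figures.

207 mg/h

Convert clearance: 150 mL/min × 60 min/h ÷ 1000 mL/L = 9.000 L/h
Rate = CL × Css = 9.000 × 23 = 207.0 mg/h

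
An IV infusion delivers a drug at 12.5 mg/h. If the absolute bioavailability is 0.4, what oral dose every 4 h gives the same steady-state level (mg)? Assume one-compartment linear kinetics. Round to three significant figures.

125 mg

To maintain the same Css, the systemic dosing rate must be unchanged: F·D/τ = infusion rate.
D = rate × τ / F = 12.5 × 4 / 0.4 = 125.0 mg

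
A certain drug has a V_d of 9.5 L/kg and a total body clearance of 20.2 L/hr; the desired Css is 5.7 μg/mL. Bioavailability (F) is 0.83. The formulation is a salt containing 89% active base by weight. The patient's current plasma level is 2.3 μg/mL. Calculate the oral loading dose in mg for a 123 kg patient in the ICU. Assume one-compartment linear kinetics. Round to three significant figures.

Vd(total) = 123 kg × 9.5 L/kg = 1169 L
The loading dose fills Vd to the target concentration; clearance is irrelevant here.
Concentration deficit ΔC = 5.7 − 2.3 = 3.400 mg/L
LD = Vd × ΔC / F / S = 1169 × 3.400 / 0.83 / 0.89 = 5381 mg

5380 mg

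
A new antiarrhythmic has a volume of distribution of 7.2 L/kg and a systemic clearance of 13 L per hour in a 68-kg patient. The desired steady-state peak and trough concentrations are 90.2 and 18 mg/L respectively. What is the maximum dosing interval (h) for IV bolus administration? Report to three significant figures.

Total Vd = 7.2 × 68 = 489.6 L
k = CL / Vd = 13.00 / 489.6 = 0.02655 h⁻¹
Between IV bolus doses, concentration decays as C = C₀·e^(−kτ), so C_peak/C_trough = e^(kτ).
τ_max = ln(C_peak/C_trough) / k = ln(90.2/18) / 0.02655 = 1.612 / 0.02655 = 60.72 h

60.7 h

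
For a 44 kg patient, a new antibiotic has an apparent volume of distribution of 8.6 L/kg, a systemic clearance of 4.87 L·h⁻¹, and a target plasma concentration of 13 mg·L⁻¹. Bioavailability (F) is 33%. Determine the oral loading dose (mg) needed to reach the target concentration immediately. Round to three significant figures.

14900 mg

Vd(total) = 44 kg × 8.6 L/kg = 378.4 L
Loading dose depends on Vd (not clearance): it fills the distribution volume.
LD = Vd × C / F = 378.4 × 13.00 / 0.33 = 14910 mg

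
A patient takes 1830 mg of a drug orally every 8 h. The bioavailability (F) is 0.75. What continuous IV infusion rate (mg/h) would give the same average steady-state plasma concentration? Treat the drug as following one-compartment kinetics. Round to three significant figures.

Equivalent systemic input: infusion rate = F·D/τ.
Rate = 0.75 × 1830 / 8 = 171.6 mg/h

172 mg/h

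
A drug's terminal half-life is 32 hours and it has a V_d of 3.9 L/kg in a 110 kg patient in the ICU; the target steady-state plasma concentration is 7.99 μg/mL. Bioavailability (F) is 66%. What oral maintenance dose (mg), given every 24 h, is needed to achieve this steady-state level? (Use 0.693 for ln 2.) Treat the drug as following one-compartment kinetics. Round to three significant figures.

Vd(total) = 110 kg × 3.9 L/kg = 429.0 L
k = 0.693/32 = 0.02166 h⁻¹, so CL = k·Vd = 0.02166 × 429.0 = 9.292 L/h
D = CL × Css × τ / F = 9.292 × 7.99 × 24 / 0.66 = 2700 mg

2700 mg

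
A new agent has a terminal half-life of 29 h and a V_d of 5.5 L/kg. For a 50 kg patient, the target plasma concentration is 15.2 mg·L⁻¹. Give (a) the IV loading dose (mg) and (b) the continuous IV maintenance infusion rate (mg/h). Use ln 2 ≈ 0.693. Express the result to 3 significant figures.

(a) 4180 mg; (b) 99.9 mg/h

Total Vd = 5.5 × 50 = 275.0 L
LD = Vd × C = 275.0 × 15.2 = 4180 mg
CL = 0.693 × Vd / t½ = 0.693 × 275.0 / 29 = 6.572 L/h
Infusion rate = CL × Css = 6.572 × 15.2 = 99.89 mg/h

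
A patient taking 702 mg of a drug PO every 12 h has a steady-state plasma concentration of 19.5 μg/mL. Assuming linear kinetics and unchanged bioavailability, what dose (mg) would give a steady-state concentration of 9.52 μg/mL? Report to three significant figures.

For first-order elimination, Css ∝ F·D/(CL·τ); F and CL are unchanged, so Css ∝ D/τ.
D₂ = D₁ × (Css,target / Css,current) = 702 × 9.52/19.5 = 342.7 mg

343 mg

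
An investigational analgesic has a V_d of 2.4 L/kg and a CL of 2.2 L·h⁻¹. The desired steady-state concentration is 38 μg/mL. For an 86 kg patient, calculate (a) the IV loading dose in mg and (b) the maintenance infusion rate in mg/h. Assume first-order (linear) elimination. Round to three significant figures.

(a) 7840 mg; (b) 83.6 mg/h

Vd = 2.4 L/kg × 86 kg = 206.4 L
LD = Vd · C_target = 206.4 × 38 = 7843 mg
Infusion rate = 2.200 L/h × 38 mg/L = 83.60 mg/h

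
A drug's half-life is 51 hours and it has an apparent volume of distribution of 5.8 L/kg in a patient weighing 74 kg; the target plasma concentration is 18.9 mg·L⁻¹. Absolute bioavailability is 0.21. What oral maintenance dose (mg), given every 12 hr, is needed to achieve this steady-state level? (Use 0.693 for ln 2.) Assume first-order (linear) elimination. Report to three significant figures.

Total Vd = 5.8 × 74 = 429.2 L
CL = 0.693 × Vd / t½ = 0.693 × 429.2 / 51 = 5.832 L/h
D = CL × Css × τ / F = 5.832 × 18.9 × 12 / 0.21 = 6299 mg

6300 mg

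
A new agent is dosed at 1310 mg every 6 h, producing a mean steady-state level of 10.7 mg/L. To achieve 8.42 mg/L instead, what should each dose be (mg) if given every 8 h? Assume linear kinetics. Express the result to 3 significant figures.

1370 mg

For first-order elimination, Css ∝ F·D/(CL·τ); F and CL are unchanged, so Css ∝ D/τ.
D₂ = D₁ × (Css,target / Css,current) × (τ₂/τ₁) = 1310 × (8.42/10.7) × (8/6) = 1374 mg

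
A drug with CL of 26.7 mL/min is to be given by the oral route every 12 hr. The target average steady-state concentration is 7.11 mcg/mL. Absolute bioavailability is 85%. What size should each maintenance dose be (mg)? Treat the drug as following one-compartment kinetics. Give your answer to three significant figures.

CL = 26.7 mL/min × 60/1000 = 1.602 L/h
D = CL × Css × τ / F = 1.602 × 7.11 × 12 / 0.85 = 160.8 mg

161 mg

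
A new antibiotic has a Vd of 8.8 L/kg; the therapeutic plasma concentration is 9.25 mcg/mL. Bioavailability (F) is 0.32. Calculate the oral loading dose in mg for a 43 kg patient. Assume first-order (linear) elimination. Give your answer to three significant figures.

10900 mg

Total Vd = 8.8 × 43 = 378.4 L
LD = Vd × C / F = 378.4 × 9.250 / 0.32 = 10940 mg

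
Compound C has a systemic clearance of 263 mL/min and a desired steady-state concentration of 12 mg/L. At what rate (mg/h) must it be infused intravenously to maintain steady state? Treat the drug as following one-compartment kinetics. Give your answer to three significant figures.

189 mg/h

CL = 263 mL/min = 263 × 0.06 = 15.78 L/h
Infusion rate = CL · Css = 15.78 L/h × 12 mg/L = 189.4 mg/h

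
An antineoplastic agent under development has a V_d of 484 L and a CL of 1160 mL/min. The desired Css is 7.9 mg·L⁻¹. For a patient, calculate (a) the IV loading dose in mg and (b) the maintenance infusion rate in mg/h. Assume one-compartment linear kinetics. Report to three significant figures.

(a) 3820 mg; (b) 550 mg/h

LD = Vd · C_target = 484.0 × 7.9 = 3824 mg
CL = 1160 mL/min × 60/1000 = 69.60 L/h
Maintenance infusion rate = CL × Css = 69.60 × 7.9 = 549.8 mg/h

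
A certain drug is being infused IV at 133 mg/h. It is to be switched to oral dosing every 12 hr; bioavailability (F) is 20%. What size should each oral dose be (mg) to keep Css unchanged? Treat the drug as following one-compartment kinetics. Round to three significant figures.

To maintain the same Css, the systemic dosing rate must be unchanged: F·D/τ = infusion rate.
D = rate × τ / F = 133 × 12 / 0.2 = 7980 mg

7980 mg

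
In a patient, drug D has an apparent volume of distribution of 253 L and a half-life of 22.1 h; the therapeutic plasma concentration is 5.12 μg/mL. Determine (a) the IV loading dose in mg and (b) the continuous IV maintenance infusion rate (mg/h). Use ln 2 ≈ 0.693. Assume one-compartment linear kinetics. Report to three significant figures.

LD = Vd × C = 253.0 × 5.12 = 1295 mg
CL = 0.693 × Vd / t½ = 0.693 × 253.0 / 22.1 = 7.933 L/h
Infusion rate = CL × Css = 7.933 × 5.12 = 40.62 mg/h

(a) 1300 mg; (b) 40.6 mg/h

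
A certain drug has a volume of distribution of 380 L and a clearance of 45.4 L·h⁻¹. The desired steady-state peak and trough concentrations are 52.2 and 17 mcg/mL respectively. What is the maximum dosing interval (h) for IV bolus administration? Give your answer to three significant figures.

9.39 h

k = CL / Vd = 45.40 / 380.0 = 0.1195 h⁻¹
Between IV bolus doses, concentration decays as C = C₀·e^(−kτ), so C_peak/C_trough = e^(kτ).
τ_max = ln(C_peak/C_trough) / k = ln(52.2/17) / 0.1195 = 1.122 / 0.1195 = 9.389 h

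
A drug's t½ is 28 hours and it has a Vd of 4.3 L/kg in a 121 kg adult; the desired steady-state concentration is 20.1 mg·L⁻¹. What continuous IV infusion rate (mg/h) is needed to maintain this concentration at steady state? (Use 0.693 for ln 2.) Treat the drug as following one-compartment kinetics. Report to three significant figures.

Vd = 4.3 L/kg × 121 kg = 520.3 L
k = 0.693/28 = 0.02475 h⁻¹, so CL = k·Vd = 0.02475 × 520.3 = 12.88 L/h
Infusion rate = CL × Css = 12.88 × 20.1 = 258.9 mg/h

259 mg/h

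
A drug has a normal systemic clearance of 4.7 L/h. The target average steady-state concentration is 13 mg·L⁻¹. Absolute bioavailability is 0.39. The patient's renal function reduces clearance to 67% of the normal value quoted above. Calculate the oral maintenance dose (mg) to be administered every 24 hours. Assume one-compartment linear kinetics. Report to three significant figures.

Patient clearance = 0.67 × 4.700 = 3.149 L/h
At steady state, dose per interval replaces the amount cleared in that interval: F·D/τ = CL·Css.
D = CL × Css × τ / F = 3.149 × 13 × 24 / 0.39 = 2519 mg

2520 mg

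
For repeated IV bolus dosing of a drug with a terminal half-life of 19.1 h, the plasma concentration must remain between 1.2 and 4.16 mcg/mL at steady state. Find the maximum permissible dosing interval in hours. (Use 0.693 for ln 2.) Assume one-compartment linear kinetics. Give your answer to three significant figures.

k = 0.693 / t½ = 0.693 / 19.1 = 0.03628 h⁻¹
Between IV bolus doses, concentration decays as C = C₀·e^(−kτ), so C_peak/C_trough = e^(kτ).
τ_max = ln(C_peak/C_trough) / k = ln(4.16/1.2) / 0.03628 = 1.243 / 0.03628 = 34.26 h

34.3 h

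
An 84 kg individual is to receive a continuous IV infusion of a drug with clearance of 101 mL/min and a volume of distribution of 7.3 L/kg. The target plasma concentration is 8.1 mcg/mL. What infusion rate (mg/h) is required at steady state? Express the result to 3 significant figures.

49.1 mg/h

CL = 101 mL/min × 60/1000 = 6.060 L/h
Rate = CL × Css = 6.060 × 8.1 = 49.09 mg/h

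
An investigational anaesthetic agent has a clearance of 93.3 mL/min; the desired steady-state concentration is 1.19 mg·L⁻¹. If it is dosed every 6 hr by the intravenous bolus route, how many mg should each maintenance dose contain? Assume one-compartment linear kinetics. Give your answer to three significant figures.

40.0 mg

Convert clearance: 93.3 mL/min × 60 min/h ÷ 1000 mL/L = 5.598 L/h
D = CL × Css × τ = 5.598 × 1.19 × 6 = 39.97 mg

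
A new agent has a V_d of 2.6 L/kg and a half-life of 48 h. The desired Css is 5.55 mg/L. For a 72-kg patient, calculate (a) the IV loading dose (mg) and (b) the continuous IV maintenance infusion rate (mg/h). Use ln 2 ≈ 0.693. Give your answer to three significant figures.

Vd(total) = 72 kg × 2.6 L/kg = 187.2 L
LD = Vd × C = 187.2 × 5.55 = 1039 mg
CL = 0.693 × Vd / t½ = 0.693 × 187.2 / 48 = 2.703 L/h
Infusion rate = CL × Css = 2.703 × 5.55 = 15.00 mg/h

(a) 1040 mg; (b) 15.0 mg/h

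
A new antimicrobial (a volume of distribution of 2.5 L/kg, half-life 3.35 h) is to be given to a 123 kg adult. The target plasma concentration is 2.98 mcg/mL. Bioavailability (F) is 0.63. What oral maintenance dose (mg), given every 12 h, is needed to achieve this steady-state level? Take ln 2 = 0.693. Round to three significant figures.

3610 mg

Total Vd = 2.5 × 123 = 307.5 L
CL = ln 2 · Vd / t½ = 0.693 × 307.5 / 3.35 = 63.61 L/h
D = CL × Css × τ / F = 63.61 × 2.98 × 12 / 0.63 = 3611 mg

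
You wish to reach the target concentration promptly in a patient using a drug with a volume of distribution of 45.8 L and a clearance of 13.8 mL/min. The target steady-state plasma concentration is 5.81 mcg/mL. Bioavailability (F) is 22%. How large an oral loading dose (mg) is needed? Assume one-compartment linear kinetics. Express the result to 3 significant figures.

LD = Vd × C / F = 45.80 × 5.810 / 0.22 = 1210 mg

1210 mg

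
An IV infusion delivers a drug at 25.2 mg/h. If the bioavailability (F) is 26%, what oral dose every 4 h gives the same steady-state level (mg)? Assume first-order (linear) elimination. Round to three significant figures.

To maintain the same Css, the systemic dosing rate must be unchanged: F·D/τ = infusion rate.
D = rate × τ / F = 25.2 × 4 / 0.26 = 387.7 mg

388 mg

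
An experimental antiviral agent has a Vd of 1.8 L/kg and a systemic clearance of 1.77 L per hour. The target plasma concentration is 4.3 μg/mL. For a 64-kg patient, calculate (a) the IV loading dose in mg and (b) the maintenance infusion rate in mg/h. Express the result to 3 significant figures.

(a) 495 mg; (b) 7.61 mg/h

Total Vd = 1.8 × 64 = 115.2 L
Loading: fill Vd to C_target → 115.2 L × 4.3 mg/L = 495.4 mg
Maintenance infusion rate = CL × Css = 1.770 × 4.3 = 7.611 mg/h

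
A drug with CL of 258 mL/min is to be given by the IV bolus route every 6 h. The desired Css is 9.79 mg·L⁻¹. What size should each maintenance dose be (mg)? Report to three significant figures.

909 mg

CL = 258 mL/min × 60/1000 = 15.48 L/h
D = CL × Css × τ = 15.48 × 9.79 × 6 = 909.3 mg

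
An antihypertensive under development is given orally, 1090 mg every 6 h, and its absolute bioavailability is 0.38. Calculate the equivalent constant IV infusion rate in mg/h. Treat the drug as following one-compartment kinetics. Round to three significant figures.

Equivalent systemic input: infusion rate = F·D/τ.
Rate = 0.38 × 1090 / 6 = 69.03 mg/h

69.0 mg/h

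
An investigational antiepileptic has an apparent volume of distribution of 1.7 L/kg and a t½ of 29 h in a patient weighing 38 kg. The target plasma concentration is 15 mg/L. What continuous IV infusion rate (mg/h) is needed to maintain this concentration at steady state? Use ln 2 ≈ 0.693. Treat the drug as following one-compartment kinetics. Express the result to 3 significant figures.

23.2 mg/h

Total Vd = 1.7 × 38 = 64.60 L
CL = ln 2 · Vd / t½ = 0.693 × 64.60 / 29 = 1.544 L/h
Infusion rate = CL × Css = 1.544 × 15 = 23.16 mg/h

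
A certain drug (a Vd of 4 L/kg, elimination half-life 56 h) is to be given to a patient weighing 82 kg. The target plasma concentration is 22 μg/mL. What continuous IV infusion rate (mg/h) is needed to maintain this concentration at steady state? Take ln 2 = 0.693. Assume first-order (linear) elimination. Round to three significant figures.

89.3 mg/h

Total Vd = 4 × 82 = 328.0 L
CL = ln 2 · Vd / t½ = 0.693 × 328.0 / 56 = 4.059 L/h
Infusion rate = CL × Css = 4.059 × 22 = 89.30 mg/h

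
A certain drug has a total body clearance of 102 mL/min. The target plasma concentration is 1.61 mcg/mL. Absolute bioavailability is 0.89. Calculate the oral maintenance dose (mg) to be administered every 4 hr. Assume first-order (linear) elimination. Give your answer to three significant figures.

CL = 102 mL/min × 60/1000 = 6.120 L/h
D = CL × Css × τ / F = 6.120 × 1.61 × 4 / 0.89 = 44.28 mg

44.3 mg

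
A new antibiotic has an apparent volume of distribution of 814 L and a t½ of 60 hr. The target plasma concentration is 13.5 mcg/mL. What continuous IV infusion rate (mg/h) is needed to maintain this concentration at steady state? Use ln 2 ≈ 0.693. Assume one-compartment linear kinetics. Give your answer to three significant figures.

127 mg/h

CL = ln 2 · Vd / t½ = 0.693 × 814.0 / 60 = 9.402 L/h
Infusion rate = CL × Css = 9.402 × 13.5 = 126.9 mg/h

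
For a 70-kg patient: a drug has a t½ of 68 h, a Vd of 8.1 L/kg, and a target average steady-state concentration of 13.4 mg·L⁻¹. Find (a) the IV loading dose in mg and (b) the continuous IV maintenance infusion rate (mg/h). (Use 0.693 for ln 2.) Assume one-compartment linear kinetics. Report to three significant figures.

Vd(total) = 70 kg × 8.1 L/kg = 567.0 L
LD = Vd × C = 567.0 × 13.4 = 7598 mg
CL = 0.693 × Vd / t½ = 0.693 × 567.0 / 68 = 5.778 L/h
Infusion rate = CL × Css = 5.778 × 13.4 = 77.43 mg/h

(a) 7600 mg; (b) 77.4 mg/h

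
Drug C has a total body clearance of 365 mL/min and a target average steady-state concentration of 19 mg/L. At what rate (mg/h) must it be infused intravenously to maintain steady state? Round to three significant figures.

CL = 365 mL/min × 60/1000 = 21.90 L/h
At steady state, infusion rate equals elimination rate: rate in = CL × Css.
Infusion rate = CL · Css = 21.90 L/h × 19 mg/L = 416.1 mg/h

416 mg/h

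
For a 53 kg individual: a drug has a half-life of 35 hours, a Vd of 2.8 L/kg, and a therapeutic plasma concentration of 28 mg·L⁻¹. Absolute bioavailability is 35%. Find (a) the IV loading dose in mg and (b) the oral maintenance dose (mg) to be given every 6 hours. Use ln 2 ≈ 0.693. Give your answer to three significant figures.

(a) 4160 mg; (b) 1410 mg

Total Vd = 2.8 × 53 = 148.4 L
LD = Vd × C = 148.4 × 28 = 4155 mg
CL = 0.693 × Vd / t½ = 0.693 × 148.4 / 35 = 2.938 L/h
D = CL × Css × τ / F = 2.938 × 28 × 6 / 0.35 = 1410 mg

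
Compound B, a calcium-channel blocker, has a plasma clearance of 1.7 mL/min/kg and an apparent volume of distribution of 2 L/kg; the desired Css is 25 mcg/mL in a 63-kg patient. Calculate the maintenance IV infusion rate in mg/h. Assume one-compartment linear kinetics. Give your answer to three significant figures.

CL = 1.7 mL/min/kg × 63 kg = 107.1 mL/min = 107.1 × 60/1000 = 6.426 L/h
Infusion rate = CL · Css = 6.426 L/h × 25 mg/L = 160.7 mg/h

161 mg/h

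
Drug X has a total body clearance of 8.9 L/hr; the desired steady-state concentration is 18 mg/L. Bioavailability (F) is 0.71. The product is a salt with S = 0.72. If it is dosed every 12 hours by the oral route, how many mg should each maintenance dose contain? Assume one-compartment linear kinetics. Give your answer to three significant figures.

3760 mg

D = CL × Css × τ / F / S = 8.900 × 18 × 12 / 0.71 / 0.72 = 3761 mg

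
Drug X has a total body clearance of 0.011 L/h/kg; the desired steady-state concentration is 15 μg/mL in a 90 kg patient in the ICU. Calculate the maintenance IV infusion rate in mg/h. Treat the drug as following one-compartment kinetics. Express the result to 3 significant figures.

14.9 mg/h

CL = 0.011 L/h/kg × 90 kg = 0.9900 L/h
R₀ = 0.9900 × 15 = 14.85 mg/h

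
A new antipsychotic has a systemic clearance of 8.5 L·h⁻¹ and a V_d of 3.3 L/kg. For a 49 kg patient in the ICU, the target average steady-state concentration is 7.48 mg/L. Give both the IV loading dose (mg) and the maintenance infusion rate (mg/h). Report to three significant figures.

Total Vd = 3.3 × 49 = 161.7 L
LD = Vd · C_target = 161.7 × 7.48 = 1210 mg
Maintenance: replace elimination → rate = CL × Css = 8.500 × 7.48 = 63.58 mg/h

(a) 1210 mg; (b) 63.6 mg/h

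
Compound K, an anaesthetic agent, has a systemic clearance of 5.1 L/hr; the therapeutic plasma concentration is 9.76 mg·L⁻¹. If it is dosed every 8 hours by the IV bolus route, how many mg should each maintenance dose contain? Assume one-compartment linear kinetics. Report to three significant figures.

398 mg

At steady state, dose per interval replaces the amount cleared in that interval: D/τ = CL·Css.
D = CL × Css × τ = 5.100 × 9.76 × 8 = 398.2 mg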